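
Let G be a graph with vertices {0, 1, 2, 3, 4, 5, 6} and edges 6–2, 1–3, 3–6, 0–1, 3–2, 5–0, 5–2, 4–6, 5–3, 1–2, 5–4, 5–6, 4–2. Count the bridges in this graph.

0

The edges on the cycle 5-0-1-2-6-4-5 are not bridges since each lies on that cycle.
Every edge lies on some cycle, so there are no bridges.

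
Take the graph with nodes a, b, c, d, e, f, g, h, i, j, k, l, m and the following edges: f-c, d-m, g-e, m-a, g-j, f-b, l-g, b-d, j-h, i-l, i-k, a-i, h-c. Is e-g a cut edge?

Yes

Removing e-g leaves no path between e and g: the component count goes from 1 to 2. So it is a bridge.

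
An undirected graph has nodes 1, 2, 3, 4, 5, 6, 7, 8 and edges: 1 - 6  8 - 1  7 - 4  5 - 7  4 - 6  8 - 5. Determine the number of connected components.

3

2 is isolated — a component by itself.
3 is isolated — a component by itself.
Starting from 1 we can reach 1, 4, 5, 6, 7, 8. That is one component of size 6.
Total: 3 components.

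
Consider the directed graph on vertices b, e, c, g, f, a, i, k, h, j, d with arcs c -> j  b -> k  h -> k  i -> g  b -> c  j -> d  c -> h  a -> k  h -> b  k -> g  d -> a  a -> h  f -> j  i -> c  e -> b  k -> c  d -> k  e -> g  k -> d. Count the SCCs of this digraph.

5

{a, b, c, d, h, j, k} are all mutually reachable — one SCC of size 7.
{e} is an SCC by itself.
{i} is an SCC by itself.
{g} is an SCC by itself.
{f} is an SCC by itself.
That gives 5 strongly connected components.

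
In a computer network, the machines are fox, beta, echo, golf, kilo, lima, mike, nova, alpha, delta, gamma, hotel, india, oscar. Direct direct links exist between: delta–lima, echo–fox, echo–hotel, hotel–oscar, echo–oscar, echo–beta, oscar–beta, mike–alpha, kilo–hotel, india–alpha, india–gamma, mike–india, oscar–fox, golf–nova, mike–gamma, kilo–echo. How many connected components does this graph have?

4

Starting from lima we can reach lima, delta. That is one component of size 2.
Starting from golf we can reach golf, nova. That is one component of size 2.
Starting from mike we can reach mike, alpha, gamma, india. That is one component of size 4.
Starting from fox we can reach fox, beta, echo, kilo, hotel, oscar. That is one component of size 6.
Total: 4 components.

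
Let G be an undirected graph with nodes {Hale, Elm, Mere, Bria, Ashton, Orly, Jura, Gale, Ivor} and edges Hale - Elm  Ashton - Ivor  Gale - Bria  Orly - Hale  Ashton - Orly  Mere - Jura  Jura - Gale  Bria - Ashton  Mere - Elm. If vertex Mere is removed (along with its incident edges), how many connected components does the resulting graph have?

1

With Mere gone, the remaining components are: {Elm, Bria, Gale, Hale, Ivor, Jura, Orly, Ashton}.
That is 1 component.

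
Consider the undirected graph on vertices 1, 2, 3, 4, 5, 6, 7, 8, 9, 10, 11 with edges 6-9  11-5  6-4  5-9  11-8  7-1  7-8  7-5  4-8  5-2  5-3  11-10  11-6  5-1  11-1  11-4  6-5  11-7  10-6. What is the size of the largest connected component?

Starting from 1 we can reach 1, 2, 3, 4, 5, 6, 7, 8, 9, 10, 11. That is one component of size 11.
The largest has 11 vertices.

11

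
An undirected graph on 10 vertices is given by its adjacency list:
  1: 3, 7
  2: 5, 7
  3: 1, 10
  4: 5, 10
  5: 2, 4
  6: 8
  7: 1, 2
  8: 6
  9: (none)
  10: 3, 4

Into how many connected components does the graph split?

3

9 is isolated — a component by itself.
Starting from 6 we can reach 6, 8. That is one component of size 2.
Starting from 1 we can reach 1, 2, 3, 4, 5, 7, 10. That is one component of size 7.
Total: 3 components.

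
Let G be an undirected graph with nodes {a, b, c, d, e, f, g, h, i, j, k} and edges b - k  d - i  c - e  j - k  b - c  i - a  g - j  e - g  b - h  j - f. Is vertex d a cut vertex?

No

Deleting d leaves 2 components (was 2), so d is not a cut vertex.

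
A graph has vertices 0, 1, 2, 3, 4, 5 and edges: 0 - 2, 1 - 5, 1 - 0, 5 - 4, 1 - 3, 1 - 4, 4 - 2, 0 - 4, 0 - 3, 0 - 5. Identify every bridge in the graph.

none

The edges on the cycle 1-0-2-4-5-1 are not bridges since each lies on that cycle.
Every edge lies on some cycle, so there are no bridges.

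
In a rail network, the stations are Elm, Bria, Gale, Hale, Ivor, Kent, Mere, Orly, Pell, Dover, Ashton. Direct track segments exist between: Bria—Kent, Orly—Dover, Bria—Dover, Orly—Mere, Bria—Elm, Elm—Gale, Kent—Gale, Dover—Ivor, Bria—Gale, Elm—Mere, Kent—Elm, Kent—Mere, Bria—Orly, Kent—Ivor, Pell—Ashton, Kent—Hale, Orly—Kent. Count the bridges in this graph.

2

The edges on the cycle Kent-Elm-Gale-Kent are not bridges since each lies on that cycle.
But removing Pell—Ashton disconnects Pell from Ashton; removing Hale—Kent disconnects Hale from Kent — these are bridges.
That makes 2 bridges.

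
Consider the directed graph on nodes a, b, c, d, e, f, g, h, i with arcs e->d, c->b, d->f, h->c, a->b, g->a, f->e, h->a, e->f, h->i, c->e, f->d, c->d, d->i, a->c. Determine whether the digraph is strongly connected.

There is no directed path from h to g, so the graph is not strongly connected.

No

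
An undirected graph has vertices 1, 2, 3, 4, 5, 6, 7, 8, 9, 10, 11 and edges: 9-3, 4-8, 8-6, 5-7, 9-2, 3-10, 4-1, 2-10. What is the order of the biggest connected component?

11 is isolated — a component by itself.
Starting from 5 we can reach 5, 7. That is one component of size 2.
Starting from 1 we can reach 1, 4, 6, 8. That is one component of size 4.
Starting from 2 we can reach 2, 3, 9, 10. That is one component of size 4.
The largest has 4 vertices.

4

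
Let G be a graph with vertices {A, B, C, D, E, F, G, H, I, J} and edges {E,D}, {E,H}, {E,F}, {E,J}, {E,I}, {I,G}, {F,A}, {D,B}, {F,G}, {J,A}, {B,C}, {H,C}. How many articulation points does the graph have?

1

Removing E increases the component count from 1 to 2, so E is a cut vertex.
By contrast removing D leaves 1 component; it is not a cut vertex. No other vertex is a cut vertex either.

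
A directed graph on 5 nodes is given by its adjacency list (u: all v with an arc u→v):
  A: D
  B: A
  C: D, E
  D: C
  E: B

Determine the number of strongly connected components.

1

{A, B, C, D, E} are all mutually reachable — one SCC of size 5.
That gives 1 strongly connected component.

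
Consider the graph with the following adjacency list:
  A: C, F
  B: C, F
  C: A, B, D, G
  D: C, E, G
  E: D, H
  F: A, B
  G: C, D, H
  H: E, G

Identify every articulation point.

Removing C increases the component count from 1 to 2, so C is a cut vertex.
By contrast removing B leaves 1 component; it is not a cut vertex. No other vertex is a cut vertex either.

C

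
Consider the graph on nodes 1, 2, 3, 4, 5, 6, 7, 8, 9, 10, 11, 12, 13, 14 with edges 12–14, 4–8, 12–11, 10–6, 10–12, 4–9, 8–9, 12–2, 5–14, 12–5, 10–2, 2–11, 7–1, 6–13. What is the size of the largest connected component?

8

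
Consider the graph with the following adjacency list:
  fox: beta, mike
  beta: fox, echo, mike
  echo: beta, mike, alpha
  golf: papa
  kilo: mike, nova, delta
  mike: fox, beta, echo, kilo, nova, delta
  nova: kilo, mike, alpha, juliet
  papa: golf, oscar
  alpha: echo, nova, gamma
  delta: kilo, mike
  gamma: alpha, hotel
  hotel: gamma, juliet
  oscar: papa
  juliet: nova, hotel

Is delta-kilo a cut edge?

After removing delta-kilo, the path delta-mike-kilo still connects them, so the edge is not a bridge.

No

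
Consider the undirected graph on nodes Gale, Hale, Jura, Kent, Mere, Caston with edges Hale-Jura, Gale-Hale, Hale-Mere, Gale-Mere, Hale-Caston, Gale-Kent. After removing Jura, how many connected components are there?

With Jura gone, the remaining components are: {Gale, Hale, Kent, Mere, Caston}.
That is 1 component.

1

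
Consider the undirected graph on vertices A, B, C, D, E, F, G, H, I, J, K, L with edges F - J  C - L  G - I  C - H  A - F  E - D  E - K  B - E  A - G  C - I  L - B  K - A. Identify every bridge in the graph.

The edges on the cycle C-L-B-E-K-A-G-I-C are not bridges since each lies on that cycle.
But removing D - E disconnects D from E; removing F - J disconnects F from J; removing F - A disconnects F from A; removing C - H disconnects C from H — these are bridges.

A-F, C-H, D-E, F-J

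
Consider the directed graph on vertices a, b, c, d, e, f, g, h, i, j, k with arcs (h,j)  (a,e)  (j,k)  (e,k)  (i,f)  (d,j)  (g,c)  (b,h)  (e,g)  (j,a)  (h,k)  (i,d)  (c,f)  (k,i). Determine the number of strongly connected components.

{a, d, e, i, j, k} are all mutually reachable — one SCC of size 6.
{b} is an SCC by itself.
{c} is an SCC by itself.
{f} is an SCC by itself.
{h} is an SCC by itself.
(and 1 more singleton SCC)
That gives 6 strongly connected components.

6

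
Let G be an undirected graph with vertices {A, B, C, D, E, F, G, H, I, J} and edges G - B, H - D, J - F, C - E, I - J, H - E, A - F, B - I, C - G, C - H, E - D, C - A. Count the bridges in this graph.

The edges on the cycle C-G-B-I-J-F-A-C are not bridges since each lies on that cycle.
Every edge lies on some cycle, so there are no bridges.

0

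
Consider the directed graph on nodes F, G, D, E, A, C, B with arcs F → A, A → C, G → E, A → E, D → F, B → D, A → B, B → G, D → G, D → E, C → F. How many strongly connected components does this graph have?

3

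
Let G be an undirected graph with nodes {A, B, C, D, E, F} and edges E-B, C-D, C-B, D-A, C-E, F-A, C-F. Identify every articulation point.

Removing C increases the component count from 1 to 2, so C is a cut vertex.
By contrast removing B leaves 1 component; it is not a cut vertex. No other vertex is a cut vertex either.

C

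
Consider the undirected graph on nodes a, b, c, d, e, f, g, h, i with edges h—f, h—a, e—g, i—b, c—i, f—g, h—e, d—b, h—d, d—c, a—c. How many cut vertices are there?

Removing h increases the component count from 1 to 2, so h is a cut vertex.
By contrast removing f leaves 1 component; it is not a cut vertex. No other vertex is a cut vertex either.

1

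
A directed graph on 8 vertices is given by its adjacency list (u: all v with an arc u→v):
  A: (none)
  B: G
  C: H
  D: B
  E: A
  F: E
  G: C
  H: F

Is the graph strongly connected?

No

There is no directed path from A to B, so the graph is not strongly connected.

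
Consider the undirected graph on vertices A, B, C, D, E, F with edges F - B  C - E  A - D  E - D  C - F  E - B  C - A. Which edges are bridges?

none

The edges on the cycle C-E-D-A-C are not bridges since each lies on that cycle.
Every edge lies on some cycle, so there are no bridges.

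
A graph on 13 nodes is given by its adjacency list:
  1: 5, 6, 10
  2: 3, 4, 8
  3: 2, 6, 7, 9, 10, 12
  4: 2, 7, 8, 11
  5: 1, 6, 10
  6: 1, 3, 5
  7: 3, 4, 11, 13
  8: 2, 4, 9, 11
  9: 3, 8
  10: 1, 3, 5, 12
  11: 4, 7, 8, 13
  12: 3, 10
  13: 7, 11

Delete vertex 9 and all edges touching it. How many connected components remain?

With 9 gone, the remaining components are: {1, 2, 3, 4, 5, 6, 7, 8, 10, 11, 12, 13}.
That is 1 component.

1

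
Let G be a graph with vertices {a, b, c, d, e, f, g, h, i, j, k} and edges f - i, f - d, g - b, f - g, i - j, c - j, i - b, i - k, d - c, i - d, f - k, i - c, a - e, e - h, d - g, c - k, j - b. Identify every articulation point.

e

Removing e increases the component count from 2 to 3, so e is a cut vertex.
By contrast removing g leaves 2 components; it is not a cut vertex. No other vertex is a cut vertex either.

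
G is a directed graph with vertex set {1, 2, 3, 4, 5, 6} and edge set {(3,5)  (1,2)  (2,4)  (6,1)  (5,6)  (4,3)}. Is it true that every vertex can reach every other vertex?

Yes

From 3 we can reach every vertex (1, 2, 3, 4, 5, 6), and every vertex can reach 3 (1, 2, 3, 4, 5, 6). So the whole graph is one strongly connected component.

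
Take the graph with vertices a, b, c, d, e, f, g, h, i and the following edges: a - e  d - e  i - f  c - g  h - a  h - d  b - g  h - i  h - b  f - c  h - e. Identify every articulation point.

h

Removing h increases the component count from 1 to 2, so h is a cut vertex.
By contrast removing i leaves 1 component; it is not a cut vertex. No other vertex is a cut vertex either.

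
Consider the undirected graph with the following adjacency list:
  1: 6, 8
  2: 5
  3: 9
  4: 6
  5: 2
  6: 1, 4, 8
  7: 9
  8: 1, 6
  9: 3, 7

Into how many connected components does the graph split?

3

Starting from 2 we can reach 2, 5. That is one component of size 2.
Starting from 3 we can reach 3, 7, 9. That is one component of size 3.
Starting from 1 we can reach 1, 4, 6, 8. That is one component of size 4.
Total: 3 components.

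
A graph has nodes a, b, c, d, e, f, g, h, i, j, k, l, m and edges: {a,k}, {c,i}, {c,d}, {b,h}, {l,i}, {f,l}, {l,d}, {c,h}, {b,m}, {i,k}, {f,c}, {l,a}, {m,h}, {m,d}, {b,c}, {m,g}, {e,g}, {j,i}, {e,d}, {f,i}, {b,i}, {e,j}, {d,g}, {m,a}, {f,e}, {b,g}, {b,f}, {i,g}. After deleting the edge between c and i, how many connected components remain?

1

c and i are still connected via c-b-i, so the component count stays at 1.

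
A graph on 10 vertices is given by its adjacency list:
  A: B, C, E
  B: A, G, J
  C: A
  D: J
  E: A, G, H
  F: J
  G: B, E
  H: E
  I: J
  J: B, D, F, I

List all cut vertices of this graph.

A, B, E, J

Removing A increases the component count from 1 to 2, so A is a cut vertex.
Removing B increases the component count from 1 to 2, so B is a cut vertex.
Removing E increases the component count from 1 to 2, so E is a cut vertex.
Likewise J is a cut vertex.
By contrast removing G leaves 1 component; it is not a cut vertex. No other vertex is a cut vertex either.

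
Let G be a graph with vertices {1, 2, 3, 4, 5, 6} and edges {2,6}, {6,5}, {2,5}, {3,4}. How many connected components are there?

3

1 is isolated — a component by itself.
Starting from 3 we can reach 3, 4. That is one component of size 2.
Starting from 2 we can reach 2, 5, 6. That is one component of size 3.
Total: 3 components.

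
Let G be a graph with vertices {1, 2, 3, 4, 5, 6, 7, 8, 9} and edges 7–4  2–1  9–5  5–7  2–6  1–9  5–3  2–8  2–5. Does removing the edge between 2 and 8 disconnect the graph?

Removing 2–8 leaves no path between 2 and 8: the component count goes from 1 to 2. So it is a bridge.

Yes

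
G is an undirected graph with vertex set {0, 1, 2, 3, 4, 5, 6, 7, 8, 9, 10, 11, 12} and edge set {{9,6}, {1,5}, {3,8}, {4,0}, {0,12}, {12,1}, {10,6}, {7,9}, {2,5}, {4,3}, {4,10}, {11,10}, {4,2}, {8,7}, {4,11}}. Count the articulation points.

Removing 4 increases the component count from 1 to 2, so 4 is a cut vertex.
By contrast removing 11 leaves 1 component; it is not a cut vertex. No other vertex is a cut vertex either.

1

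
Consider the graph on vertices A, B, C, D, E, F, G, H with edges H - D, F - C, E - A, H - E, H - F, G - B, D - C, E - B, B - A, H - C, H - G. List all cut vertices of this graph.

Removing H increases the component count from 1 to 2, so H is a cut vertex.
By contrast removing B leaves 1 component; it is not a cut vertex. No other vertex is a cut vertex either.

H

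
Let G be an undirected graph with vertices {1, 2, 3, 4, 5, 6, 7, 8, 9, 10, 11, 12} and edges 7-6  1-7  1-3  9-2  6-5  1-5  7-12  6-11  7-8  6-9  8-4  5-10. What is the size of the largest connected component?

12

Starting from 1 we can reach 1, 2, 3, 4, 5, 6, 7, 8, 9, 10, 11, 12. That is one component of size 12.
The largest has 12 vertices.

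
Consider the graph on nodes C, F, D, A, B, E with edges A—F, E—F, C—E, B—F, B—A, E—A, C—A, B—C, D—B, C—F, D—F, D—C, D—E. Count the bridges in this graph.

The edges on the cycle C-A-F-C are not bridges since each lies on that cycle.
Every edge lies on some cycle, so there are no bridges.

0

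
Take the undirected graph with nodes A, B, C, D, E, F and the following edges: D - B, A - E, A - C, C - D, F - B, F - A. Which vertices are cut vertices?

A

Removing A increases the component count from 1 to 2, so A is a cut vertex.
By contrast removing C leaves 1 component; it is not a cut vertex. No other vertex is a cut vertex either.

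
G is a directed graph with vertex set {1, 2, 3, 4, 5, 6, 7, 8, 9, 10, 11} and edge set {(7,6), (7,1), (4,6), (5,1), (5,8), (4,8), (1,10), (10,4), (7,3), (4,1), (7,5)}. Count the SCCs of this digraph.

9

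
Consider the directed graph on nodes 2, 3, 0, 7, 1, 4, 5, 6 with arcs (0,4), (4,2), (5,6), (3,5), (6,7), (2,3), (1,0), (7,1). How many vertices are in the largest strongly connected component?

8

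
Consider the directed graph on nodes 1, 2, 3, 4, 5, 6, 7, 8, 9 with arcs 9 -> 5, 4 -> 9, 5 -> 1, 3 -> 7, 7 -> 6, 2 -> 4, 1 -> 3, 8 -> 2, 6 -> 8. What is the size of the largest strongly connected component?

{1, 2, 3, 4, 5, 6, 7, 8, 9} are all mutually reachable — one SCC of size 9.
The largest has 9 vertices.

9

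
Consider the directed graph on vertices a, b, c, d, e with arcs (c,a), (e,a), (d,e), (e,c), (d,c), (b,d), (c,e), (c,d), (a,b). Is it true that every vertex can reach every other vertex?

From b we can reach every vertex (a, b, c, d, e), and every vertex can reach b (a, b, c, d, e). So the whole graph is one strongly connected component.

Yes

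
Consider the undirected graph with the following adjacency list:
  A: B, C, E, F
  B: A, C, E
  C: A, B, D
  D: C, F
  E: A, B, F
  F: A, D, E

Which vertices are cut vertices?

Removing C, for instance, still leaves 1 component. No single vertex removal increases the component count — the graph has no articulation points.

none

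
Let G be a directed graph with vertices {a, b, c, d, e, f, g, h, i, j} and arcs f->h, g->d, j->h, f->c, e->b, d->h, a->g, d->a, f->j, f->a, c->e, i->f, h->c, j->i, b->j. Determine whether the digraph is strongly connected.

Yes

From f we can reach every vertex (a, b, c, d, e, f, g, h, i, j), and every vertex can reach f (a, b, c, d, e, f, g, h, i, j). So the whole graph is one strongly connected component.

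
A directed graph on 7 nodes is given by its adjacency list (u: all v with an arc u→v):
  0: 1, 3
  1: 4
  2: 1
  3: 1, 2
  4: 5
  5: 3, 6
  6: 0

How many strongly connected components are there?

{0, 1, 2, 3, 4, 5, 6} are all mutually reachable — one SCC of size 7.
That gives 1 strongly connected component.

1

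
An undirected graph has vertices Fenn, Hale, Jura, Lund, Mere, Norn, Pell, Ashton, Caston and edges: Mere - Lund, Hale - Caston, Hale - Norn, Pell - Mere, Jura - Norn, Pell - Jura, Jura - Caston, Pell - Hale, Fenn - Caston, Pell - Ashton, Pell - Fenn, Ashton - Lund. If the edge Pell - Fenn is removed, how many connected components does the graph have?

Pell and Fenn are still connected via Pell-Hale-Caston-Fenn, so the component count stays at 1.

1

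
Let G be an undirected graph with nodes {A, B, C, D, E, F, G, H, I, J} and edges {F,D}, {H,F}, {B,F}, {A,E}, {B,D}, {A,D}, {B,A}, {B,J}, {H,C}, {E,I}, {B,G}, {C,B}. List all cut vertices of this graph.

A, B, E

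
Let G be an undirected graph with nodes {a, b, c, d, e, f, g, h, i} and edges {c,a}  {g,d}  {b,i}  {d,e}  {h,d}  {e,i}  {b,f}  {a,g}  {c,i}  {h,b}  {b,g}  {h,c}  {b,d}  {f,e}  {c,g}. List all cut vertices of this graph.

Removing h, for instance, still leaves 1 component. No single vertex removal increases the component count — the graph has no articulation points.

none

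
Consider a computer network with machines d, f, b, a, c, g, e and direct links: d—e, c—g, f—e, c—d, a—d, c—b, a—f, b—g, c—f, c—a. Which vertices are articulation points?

c

Removing c increases the component count from 1 to 2, so c is a cut vertex.
By contrast removing a leaves 1 component; it is not a cut vertex. No other vertex is a cut vertex either.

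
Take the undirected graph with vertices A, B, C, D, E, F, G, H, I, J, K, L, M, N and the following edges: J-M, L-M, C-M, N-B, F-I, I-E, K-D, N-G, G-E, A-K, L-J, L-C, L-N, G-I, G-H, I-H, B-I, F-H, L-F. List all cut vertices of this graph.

Removing K increases the component count from 2 to 3, so K is a cut vertex.
Removing L increases the component count from 2 to 3, so L is a cut vertex.
By contrast removing I leaves 2 components; it is not a cut vertex. No other vertex is a cut vertex either.

K, L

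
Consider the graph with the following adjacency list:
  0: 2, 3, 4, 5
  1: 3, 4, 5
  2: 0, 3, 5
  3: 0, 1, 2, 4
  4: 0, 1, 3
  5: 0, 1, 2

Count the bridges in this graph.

0

The edges on the cycle 0-5-2-3-0 are not bridges since each lies on that cycle.
Every edge lies on some cycle, so there are no bridges.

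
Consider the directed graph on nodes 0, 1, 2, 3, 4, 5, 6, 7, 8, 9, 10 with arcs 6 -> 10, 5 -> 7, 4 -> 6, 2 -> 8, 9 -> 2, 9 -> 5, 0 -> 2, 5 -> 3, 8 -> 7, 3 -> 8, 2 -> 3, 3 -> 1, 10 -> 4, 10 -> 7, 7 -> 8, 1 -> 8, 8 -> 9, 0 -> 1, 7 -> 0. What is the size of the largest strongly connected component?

8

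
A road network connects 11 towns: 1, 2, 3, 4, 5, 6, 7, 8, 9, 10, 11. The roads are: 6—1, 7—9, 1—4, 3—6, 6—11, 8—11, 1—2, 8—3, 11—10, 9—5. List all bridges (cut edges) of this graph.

1-2, 1-4, 1-6, 10-11, 5-9, 7-9

The edges on the cycle 8-3-6-11-8 are not bridges since each lies on that cycle.
But removing 9—5 disconnects 9 from 5; removing 1—2 disconnects 1 from 2; removing 7—9 disconnects 7 from 9; removing 11—10 disconnects 11 from 10 — these are bridges.
In total 6 edges are bridges.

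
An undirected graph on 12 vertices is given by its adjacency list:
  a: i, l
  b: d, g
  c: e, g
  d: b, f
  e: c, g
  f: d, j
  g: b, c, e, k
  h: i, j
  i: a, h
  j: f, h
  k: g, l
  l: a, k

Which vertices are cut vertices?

Removing g increases the component count from 1 to 2, so g is a cut vertex.
By contrast removing a leaves 1 component; it is not a cut vertex. No other vertex is a cut vertex either.

g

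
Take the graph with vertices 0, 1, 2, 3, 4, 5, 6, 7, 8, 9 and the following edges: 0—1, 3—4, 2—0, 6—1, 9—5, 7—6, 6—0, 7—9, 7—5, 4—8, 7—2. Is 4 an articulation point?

Deleting 4 raises the number of components from 2 to 3, so 4 is a cut vertex.

Yes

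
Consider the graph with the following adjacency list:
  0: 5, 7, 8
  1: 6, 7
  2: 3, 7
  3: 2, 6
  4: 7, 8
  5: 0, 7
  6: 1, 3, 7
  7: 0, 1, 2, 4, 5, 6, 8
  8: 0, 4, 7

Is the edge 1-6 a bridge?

After removing 1-6, the path 1-7-6 still connects them, so the edge is not a bridge.

No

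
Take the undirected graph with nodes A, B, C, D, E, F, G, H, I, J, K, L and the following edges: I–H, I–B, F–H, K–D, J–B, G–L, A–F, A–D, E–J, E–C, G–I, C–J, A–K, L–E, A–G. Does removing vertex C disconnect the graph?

No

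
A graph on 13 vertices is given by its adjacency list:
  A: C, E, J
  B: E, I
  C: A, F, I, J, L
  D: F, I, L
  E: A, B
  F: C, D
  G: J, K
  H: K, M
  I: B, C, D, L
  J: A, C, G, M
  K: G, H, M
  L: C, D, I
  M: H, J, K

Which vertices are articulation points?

Removing J increases the component count from 1 to 2, so J is a cut vertex.
By contrast removing M leaves 1 component; it is not a cut vertex. No other vertex is a cut vertex either.

J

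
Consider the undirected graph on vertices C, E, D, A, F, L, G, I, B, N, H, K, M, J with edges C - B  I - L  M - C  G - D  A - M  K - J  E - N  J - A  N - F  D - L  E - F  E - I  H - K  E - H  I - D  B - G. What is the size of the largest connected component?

14

Starting from A we can reach A, B, C, D, E, F, G, H, I, J, K, L, M, N. That is one component of size 14.
The largest has 14 vertices.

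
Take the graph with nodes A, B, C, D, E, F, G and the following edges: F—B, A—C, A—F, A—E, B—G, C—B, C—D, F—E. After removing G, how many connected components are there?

With G gone, the remaining components are: {A, B, C, D, E, F}.
That is 1 component.

1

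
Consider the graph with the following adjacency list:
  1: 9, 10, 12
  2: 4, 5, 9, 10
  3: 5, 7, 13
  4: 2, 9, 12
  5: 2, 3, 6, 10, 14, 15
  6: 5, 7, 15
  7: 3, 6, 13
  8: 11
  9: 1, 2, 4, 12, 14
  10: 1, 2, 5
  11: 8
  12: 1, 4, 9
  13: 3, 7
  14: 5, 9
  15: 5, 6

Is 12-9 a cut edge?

No

After removing 12-9, the path 12-1-9 still connects them, so the edge is not a bridge.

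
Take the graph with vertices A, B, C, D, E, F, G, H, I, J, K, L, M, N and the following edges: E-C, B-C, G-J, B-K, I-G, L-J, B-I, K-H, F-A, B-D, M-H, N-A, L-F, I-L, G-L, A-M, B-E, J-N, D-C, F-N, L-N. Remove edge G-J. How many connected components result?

1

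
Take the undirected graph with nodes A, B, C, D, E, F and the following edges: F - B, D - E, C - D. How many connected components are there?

A is isolated — a component by itself.
Starting from B we can reach B, F. That is one component of size 2.
Starting from C we can reach C, D, E. That is one component of size 3.
Total: 3 components.

3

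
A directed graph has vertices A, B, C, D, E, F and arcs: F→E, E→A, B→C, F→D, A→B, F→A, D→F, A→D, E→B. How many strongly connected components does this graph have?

{A, D, E, F} are all mutually reachable — one SCC of size 4.
{C} is an SCC by itself.
{B} is an SCC by itself.
That gives 3 strongly connected components.

3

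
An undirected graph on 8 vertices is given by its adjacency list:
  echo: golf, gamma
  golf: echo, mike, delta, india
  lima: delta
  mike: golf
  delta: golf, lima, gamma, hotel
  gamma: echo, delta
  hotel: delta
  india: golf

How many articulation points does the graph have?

Removing golf increases the component count from 1 to 3, so golf is a cut vertex.
Removing delta increases the component count from 1 to 3, so delta is a cut vertex.
By contrast removing mike leaves 1 component; it is not a cut vertex. No other vertex is a cut vertex either.

2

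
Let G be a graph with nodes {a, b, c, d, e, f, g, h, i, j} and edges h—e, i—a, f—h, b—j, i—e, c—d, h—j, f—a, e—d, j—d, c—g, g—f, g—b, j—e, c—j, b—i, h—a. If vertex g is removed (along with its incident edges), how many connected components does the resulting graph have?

With g gone, the remaining components are: {a, b, c, d, e, f, h, i, j}.
That is 1 component.

1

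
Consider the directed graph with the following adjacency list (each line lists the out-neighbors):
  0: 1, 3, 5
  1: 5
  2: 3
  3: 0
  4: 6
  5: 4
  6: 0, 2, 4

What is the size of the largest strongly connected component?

{0, 1, 2, 3, 4, 5, 6} are all mutually reachable — one SCC of size 7.
The largest has 7 vertices.

7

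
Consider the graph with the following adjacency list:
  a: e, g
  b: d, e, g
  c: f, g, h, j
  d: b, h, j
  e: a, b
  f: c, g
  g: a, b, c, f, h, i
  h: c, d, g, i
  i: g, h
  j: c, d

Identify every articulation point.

none

Removing i, for instance, still leaves 1 component. No single vertex removal increases the component count — the graph has no articulation points.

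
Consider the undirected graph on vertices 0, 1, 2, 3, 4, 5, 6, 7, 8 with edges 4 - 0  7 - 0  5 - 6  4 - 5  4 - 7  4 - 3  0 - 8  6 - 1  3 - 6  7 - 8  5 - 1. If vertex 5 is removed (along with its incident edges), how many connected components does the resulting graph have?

2

With 5 gone, the remaining components are: {2}; {0, 1, 3, 4, 6, 7, 8}.
That is 2 components.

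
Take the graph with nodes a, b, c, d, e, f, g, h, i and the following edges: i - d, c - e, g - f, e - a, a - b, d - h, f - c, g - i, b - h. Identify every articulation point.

Removing i, for instance, still leaves 1 component. No single vertex removal increases the component count — the graph has no articulation points.

none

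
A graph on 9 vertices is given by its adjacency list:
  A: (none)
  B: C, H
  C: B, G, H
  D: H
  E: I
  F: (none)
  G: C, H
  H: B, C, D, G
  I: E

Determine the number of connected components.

F is isolated — a component by itself.
A is isolated — a component by itself.
Starting from E we can reach E, I. That is one component of size 2.
Starting from B we can reach B, C, D, G, H. That is one component of size 5.
Total: 4 components.

4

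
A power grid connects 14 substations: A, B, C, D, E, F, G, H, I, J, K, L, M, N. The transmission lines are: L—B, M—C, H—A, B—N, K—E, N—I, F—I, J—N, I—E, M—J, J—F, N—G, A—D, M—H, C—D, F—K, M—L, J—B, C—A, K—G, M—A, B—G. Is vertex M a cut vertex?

Yes

Deleting M raises the number of components from 1 to 2, so M is a cut vertex.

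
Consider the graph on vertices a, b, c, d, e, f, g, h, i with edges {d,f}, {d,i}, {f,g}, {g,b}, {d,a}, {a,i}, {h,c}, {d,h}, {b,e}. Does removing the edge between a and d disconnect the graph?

No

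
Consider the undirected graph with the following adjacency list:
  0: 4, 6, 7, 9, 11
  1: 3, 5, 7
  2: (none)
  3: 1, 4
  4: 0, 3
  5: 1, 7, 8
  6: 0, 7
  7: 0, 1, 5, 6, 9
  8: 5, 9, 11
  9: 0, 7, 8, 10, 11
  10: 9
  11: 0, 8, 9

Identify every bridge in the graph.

10-9

The edges on the cycle 0-9-7-1-3-4-0 are not bridges since each lies on that cycle.
But removing 10-9 disconnects 10 from 9 — this is a bridge.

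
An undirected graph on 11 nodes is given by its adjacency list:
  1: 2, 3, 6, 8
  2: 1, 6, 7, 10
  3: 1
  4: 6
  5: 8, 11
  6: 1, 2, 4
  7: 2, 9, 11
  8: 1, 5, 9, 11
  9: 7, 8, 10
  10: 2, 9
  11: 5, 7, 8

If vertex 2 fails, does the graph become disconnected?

Deleting 2 leaves 1 component (was 1) (its neighbors 1, 6, 7, 10 remain connected to each other), so 2 is not a cut vertex.

No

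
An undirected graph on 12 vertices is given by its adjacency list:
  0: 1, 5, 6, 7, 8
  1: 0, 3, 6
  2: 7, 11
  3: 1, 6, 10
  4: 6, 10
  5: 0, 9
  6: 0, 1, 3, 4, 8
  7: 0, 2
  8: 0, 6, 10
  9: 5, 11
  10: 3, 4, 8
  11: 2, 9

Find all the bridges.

none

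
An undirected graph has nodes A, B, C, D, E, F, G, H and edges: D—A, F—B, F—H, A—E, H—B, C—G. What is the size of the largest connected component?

3

Starting from C we can reach C, G. That is one component of size 2.
Starting from B we can reach B, F, H. That is one component of size 3.
Starting from A we can reach A, D, E. That is one component of size 3.
The largest has 3 vertices.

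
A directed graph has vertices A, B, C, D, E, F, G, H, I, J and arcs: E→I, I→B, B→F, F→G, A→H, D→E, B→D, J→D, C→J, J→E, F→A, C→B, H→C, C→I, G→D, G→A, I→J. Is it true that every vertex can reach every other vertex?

From H we can reach every vertex (A, B, C, D, E, F, G, H, I, J), and every vertex can reach H (A, B, C, D, E, F, G, H, I, J). So the whole graph is one strongly connected component.

Yes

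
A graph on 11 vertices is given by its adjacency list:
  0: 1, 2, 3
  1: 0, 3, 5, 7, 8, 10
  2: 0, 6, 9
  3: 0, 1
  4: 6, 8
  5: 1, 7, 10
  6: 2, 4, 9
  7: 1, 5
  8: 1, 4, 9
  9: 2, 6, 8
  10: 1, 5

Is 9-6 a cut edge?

No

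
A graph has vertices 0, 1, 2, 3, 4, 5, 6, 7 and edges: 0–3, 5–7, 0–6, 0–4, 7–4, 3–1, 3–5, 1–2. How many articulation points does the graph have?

3

Removing 0 increases the component count from 1 to 2, so 0 is a cut vertex.
Removing 1 increases the component count from 1 to 2, so 1 is a cut vertex.
Removing 3 increases the component count from 1 to 2, so 3 is a cut vertex.
By contrast removing 6 leaves 1 component; it is not a cut vertex. No other vertex is a cut vertex either.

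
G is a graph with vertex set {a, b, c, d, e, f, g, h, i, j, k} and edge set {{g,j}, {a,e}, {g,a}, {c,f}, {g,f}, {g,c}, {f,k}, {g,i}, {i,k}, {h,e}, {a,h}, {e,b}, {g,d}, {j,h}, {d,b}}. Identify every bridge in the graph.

none

The edges on the cycle g-i-k-f-g are not bridges since each lies on that cycle.
Every edge lies on some cycle, so there are no bridges.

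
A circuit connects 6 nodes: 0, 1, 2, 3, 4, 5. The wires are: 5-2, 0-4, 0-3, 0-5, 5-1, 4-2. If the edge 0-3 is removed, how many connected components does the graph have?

2

Before removal there is 1 component.
0-3 is a bridge — removing it separates 0's side from 3's side.
After removal: 2 components.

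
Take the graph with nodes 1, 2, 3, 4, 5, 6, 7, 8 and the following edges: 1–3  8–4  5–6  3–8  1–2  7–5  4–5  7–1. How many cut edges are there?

The edges on the cycle 7-1-3-8-4-5-7 are not bridges since each lies on that cycle.
But removing 5–6 disconnects 5 from 6; removing 1–2 disconnects 1 from 2 — these are bridges.
That makes 2 bridges.

2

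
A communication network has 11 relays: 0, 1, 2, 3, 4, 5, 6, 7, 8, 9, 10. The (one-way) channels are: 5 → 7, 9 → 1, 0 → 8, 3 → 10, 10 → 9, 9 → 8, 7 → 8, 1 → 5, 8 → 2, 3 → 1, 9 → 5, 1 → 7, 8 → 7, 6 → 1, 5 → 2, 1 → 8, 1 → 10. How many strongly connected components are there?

{1, 9, 10} are all mutually reachable — one SCC of size 3.
{7, 8} are all mutually reachable — one SCC of size 2.
{4} is an SCC by itself.
{0} is an SCC by itself.
{2} is an SCC by itself.
(and 3 more singleton SCCs)
That gives 8 strongly connected components.

8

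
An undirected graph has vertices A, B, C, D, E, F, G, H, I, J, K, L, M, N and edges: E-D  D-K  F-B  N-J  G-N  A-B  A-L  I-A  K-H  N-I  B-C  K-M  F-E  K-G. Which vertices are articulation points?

A, B, K, N

Removing A increases the component count from 1 to 2, so A is a cut vertex.
Removing B increases the component count from 1 to 2, so B is a cut vertex.
Removing K increases the component count from 1 to 3, so K is a cut vertex.
Likewise N is a cut vertex.
By contrast removing C leaves 1 component; it is not a cut vertex. No other vertex is a cut vertex either.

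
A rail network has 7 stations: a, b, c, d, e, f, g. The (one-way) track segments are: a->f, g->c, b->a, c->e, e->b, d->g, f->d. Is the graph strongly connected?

From e we can reach every vertex (a, b, c, d, e, f, g), and every vertex can reach e (a, b, c, d, e, f, g). So the whole graph is one strongly connected component.

Yes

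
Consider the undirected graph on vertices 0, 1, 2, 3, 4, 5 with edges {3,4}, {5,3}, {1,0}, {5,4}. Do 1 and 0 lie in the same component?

Yes

From 1 we can reach 0, 1, which includes 0.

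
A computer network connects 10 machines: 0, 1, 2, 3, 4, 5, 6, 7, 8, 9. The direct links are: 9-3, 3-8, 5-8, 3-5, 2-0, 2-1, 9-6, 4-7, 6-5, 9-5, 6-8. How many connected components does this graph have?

Starting from 4 we can reach 4, 7. That is one component of size 2.
Starting from 0 we can reach 0, 1, 2. That is one component of size 3.
Starting from 3 we can reach 3, 5, 6, 8, 9. That is one component of size 5.
Total: 3 components.

3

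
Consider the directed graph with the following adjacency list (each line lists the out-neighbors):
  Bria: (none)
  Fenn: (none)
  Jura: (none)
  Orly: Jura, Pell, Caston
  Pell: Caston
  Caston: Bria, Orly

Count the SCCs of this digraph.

4

{Orly, Pell, Caston} are all mutually reachable — one SCC of size 3.
{Fenn} is an SCC by itself.
{Bria} is an SCC by itself.
{Jura} is an SCC by itself.
That gives 4 strongly connected components.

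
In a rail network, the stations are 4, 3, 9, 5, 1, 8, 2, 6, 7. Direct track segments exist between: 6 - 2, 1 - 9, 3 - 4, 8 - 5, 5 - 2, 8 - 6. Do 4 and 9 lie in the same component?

No

The component containing 4 is {3, 4}, and 9 is not in it.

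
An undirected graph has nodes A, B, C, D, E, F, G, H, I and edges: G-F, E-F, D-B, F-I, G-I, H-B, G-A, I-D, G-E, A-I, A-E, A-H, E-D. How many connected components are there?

2

C is isolated — a component by itself.
Starting from A we can reach A, B, D, E, F, G, H, I. That is one component of size 8.
Total: 2 components.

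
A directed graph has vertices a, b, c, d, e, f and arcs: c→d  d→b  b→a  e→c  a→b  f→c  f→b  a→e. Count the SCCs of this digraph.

2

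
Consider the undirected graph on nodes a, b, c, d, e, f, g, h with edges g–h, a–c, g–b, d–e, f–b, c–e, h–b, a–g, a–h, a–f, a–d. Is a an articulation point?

Deleting a raises the number of components from 1 to 2, so a is a cut vertex.

Yes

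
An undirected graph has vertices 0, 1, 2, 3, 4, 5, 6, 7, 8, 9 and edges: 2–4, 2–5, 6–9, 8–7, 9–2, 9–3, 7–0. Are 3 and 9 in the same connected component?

Yes

From 3 we can reach 2, 3, 4, 5, 6, 9, which includes 9.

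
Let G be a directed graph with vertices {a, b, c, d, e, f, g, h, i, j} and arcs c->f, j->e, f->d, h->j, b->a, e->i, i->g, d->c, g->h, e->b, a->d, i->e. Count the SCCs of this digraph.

{e, g, h, i, j} are all mutually reachable — one SCC of size 5.
{c, d, f} are all mutually reachable — one SCC of size 3.
{a} is an SCC by itself.
{b} is an SCC by itself.
That gives 4 strongly connected components.

4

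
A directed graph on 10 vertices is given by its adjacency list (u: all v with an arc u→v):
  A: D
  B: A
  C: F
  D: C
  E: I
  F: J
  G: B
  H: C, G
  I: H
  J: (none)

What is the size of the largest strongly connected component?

1

{E} is an SCC by itself.
{J} is an SCC by itself.
{H} is an SCC by itself.
{C} is an SCC by itself.
{G} is an SCC by itself.
(and 5 more singleton SCCs)
The largest has 1 vertex.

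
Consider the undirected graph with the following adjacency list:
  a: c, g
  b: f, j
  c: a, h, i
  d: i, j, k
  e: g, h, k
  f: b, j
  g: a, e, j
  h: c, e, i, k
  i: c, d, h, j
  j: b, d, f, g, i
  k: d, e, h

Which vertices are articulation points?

Removing j increases the component count from 1 to 2, so j is a cut vertex.
By contrast removing b leaves 1 component; it is not a cut vertex. No other vertex is a cut vertex either.

j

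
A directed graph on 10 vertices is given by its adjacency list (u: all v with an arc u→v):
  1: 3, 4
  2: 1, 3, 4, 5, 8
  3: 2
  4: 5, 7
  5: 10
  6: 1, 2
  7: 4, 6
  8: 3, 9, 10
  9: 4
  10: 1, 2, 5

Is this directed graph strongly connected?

From 10 we can reach every vertex (1, 2, 3, 4, 5, 6, 7, 8, 9, 10), and every vertex can reach 10 (1, 2, 3, 4, 5, 6, 7, 8, 9, 10). So the whole graph is one strongly connected component.

Yes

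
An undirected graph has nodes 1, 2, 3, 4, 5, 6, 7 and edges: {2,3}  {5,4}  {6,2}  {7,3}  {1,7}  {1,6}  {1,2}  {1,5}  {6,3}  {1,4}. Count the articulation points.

1

Removing 1 increases the component count from 1 to 2, so 1 is a cut vertex.
By contrast removing 5 leaves 1 component; it is not a cut vertex. No other vertex is a cut vertex either.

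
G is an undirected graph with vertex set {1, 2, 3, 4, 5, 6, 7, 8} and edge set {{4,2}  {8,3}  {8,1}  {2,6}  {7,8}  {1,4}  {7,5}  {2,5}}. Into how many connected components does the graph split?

1

Starting from 1 we can reach 1, 2, 3, 4, 5, 6, 7, 8. That is one component of size 8.
Total: 1 component.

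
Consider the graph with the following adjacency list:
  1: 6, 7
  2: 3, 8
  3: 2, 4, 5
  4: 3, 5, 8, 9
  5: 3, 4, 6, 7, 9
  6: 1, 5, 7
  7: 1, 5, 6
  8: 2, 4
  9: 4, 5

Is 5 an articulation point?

Yes

Deleting 5 raises the number of components from 1 to 2, so 5 is a cut vertex.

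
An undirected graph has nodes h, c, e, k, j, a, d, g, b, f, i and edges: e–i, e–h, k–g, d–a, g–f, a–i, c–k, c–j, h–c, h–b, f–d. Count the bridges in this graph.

2

The edges on the cycle e-h-c-k-g-f-d-a-i-e are not bridges since each lies on that cycle.
But removing h–b disconnects h from b; removing c–j disconnects c from j — these are bridges.
That makes 2 bridges.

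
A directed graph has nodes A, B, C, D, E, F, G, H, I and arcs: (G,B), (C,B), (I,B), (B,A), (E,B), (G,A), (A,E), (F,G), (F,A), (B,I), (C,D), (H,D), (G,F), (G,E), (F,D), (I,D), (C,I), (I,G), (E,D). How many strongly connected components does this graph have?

4

{A, B, E, F, G, I} are all mutually reachable — one SCC of size 6.
{D} is an SCC by itself.
{H} is an SCC by itself.
{C} is an SCC by itself.
That gives 4 strongly connected components.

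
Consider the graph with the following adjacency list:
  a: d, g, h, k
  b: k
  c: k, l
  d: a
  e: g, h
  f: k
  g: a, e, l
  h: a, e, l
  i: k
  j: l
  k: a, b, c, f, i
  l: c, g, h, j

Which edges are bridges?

a-d, b-k, f-k, i-k, j-l

The edges on the cycle k-a-h-l-c-k are not bridges since each lies on that cycle.
But removing f-k disconnects f from k; removing d-a disconnects d from a; removing i-k disconnects i from k; removing j-l disconnects j from l — these are bridges.
In total 5 edges are bridges.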